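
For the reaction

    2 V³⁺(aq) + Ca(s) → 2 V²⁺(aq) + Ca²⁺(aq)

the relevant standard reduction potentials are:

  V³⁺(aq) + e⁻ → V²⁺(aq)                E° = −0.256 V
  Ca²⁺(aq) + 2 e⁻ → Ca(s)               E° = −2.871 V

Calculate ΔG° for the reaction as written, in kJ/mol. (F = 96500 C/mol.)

In the reaction as written V³⁺(aq) is reduced, so the V³⁺/V²⁺ couple is the cathode and Ca²⁺/Ca is the anode.
E°cell = −0.256 − (−2.871) = +2.615 V; balancing electrons gives n = 2.
ΔG° = −nFE°cell = −(2)(96500)(+2.615) J/mol = −505 kJ/mol.

−505 kJ/mol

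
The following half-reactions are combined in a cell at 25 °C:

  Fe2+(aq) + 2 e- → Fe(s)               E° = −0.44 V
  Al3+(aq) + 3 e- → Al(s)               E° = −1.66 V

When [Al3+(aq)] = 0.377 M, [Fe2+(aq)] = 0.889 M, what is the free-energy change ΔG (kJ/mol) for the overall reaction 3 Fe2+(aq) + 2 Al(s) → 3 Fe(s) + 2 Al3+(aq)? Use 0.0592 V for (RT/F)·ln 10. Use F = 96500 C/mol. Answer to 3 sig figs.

With Fe²⁺/Fe reduced at the cathode, E°cell = −0.44 − (−1.66) = +1.22 V and n = 6.
Q = [Al3+(aq)]^2 / [Fe2+(aq)]^3 = 0.202, so log Q = −0.694 and E = +1.22 − (0.0592/6)(−0.694) = +1.2268 V.
ΔG = −nFE = −(6)(96500)(+1.2268) J/mol = −710 kJ/mol.

−710 kJ/mol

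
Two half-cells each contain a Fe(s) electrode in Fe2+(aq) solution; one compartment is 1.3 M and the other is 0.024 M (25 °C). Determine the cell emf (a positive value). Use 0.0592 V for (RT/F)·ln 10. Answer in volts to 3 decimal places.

For a concentration cell E°cell = 0, since both electrodes use the same couple.
The compartment with the higher Fe2+(aq) concentration (1.3 M) acts as the cathode; ions are reduced there and produced at the dilute (0.024 M) anode.
With n = 2, Ecell = −(0.0592/2)·log([dilute]/[conc]) = −(0.0592/2)·log(0.024/1.3) = +0.051 V.

0.051 V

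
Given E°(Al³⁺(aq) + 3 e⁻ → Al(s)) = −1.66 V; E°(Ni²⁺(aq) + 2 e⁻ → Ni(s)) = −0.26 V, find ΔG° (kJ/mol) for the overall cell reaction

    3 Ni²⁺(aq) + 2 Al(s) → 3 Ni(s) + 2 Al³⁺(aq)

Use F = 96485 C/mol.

In the reaction as written Ni²⁺(aq) is reduced, so the Ni²⁺/Ni couple is the cathode and Al³⁺/Al is the anode.
E°cell = −0.26 − (−1.66) = +1.40 V; balancing electrons gives n = 6.
ΔG° = −nFE°cell = −(6)(96485)(+1.40) J/mol = −810 kJ/mol.

−810 kJ/mol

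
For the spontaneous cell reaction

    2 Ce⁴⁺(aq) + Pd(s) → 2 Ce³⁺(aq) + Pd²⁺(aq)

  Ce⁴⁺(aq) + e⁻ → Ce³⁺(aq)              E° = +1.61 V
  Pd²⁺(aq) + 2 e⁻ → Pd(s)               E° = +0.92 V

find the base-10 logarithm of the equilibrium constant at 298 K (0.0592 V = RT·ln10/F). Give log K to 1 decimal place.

The Ce⁴⁺/Ce³⁺ couple is reduced (cathode); E°cell = +1.61 − (+0.92) = +0.69 V with n = 2.
At equilibrium E = 0, so log K = nE°cell / 0.0592 = (2)(+0.69) / 0.0592 = 23.3.

log K = 23.3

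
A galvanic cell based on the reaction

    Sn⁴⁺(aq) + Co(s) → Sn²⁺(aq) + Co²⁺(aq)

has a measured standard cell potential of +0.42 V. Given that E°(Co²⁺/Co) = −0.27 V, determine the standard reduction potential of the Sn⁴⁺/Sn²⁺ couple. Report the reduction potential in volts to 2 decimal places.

In the reaction as written the Sn⁴⁺/Sn²⁺ couple is reduced (cathode) and Co²⁺/Co is oxidized (anode), so E°cell = E°(Sn⁴⁺/Sn²⁺) − E°(Co²⁺/Co).
E°(Sn⁴⁺/Sn²⁺) = E°cell + E°(anode) = +0.42 + (−0.27) = +0.15 V.

+0.15 V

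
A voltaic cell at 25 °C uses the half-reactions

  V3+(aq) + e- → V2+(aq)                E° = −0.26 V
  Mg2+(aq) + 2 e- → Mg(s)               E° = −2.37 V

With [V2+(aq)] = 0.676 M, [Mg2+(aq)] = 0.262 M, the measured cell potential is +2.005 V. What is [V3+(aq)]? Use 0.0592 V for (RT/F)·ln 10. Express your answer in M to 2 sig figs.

0.0058 M

V³⁺/V²⁺ is the cathode (higher E°); E°cell = −0.26 − (−2.37) = +2.11 V with n = 2.
From the Nernst equation, log Q = n(E° − E)/0.0592 = 2·(+2.11 − (+2.005))/0.0592 = 3.547.
Balancing electrons gives 2 V3+(aq) + Mg(s) → 2 V2+(aq) + Mg2+(aq); thus Q = ([V2+(aq)]^2·[Mg2+(aq)]) / [V3+(aq)]^2.
Solving for the unknown gives log [V3+(aq)] = −2.234, so [V3+(aq)] ≈ 0.0058 M.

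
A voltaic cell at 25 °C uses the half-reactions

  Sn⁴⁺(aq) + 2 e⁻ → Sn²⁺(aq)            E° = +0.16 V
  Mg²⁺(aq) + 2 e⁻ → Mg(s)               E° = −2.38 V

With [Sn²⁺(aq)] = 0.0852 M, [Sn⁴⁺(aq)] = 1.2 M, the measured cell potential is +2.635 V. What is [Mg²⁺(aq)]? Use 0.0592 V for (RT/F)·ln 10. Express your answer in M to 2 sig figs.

The Sn⁴⁺/Sn²⁺ couple has the larger reduction potential, so it is the cathode: E°cell = +0.16 − (−2.38) = +2.54 V and n = 2.
Since E = E° − (0.0592/n)·log Q, log Q = n(E° − E)/0.0592 = −3.209.
Balancing electrons gives Sn⁴⁺(aq) + Mg(s) → Sn²⁺(aq) + Mg²⁺(aq); thus Q = ([Sn²⁺(aq)]·[Mg²⁺(aq)]) / [Sn⁴⁺(aq)].
Substituting the known concentrations and solving, log [Mg²⁺(aq)] = −2.060 and [Mg²⁺(aq)] = 0.0087 M.

0.0087 M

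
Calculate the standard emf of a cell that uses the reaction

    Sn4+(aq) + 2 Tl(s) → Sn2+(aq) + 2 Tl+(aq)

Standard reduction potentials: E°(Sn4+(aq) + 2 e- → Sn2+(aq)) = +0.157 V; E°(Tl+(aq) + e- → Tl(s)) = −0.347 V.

+0.504 V

Sn4+(aq) gains electrons, so the Sn⁴⁺/Sn²⁺ couple is the cathode; the Tl⁺/Tl couple is the anode.
E°cell = E°(cathode) − E°(anode) = +0.157 − (−0.347) = +0.504 V.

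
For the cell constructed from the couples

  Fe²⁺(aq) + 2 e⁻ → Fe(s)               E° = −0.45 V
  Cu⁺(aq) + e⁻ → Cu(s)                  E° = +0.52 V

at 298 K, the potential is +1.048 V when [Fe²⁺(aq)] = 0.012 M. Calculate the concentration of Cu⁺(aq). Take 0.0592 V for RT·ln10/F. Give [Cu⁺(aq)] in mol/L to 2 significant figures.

2.3 M

With Cu⁺/Cu at the cathode and Fe²⁺/Fe at the anode, E°cell = +0.52 − (−0.45) = +0.97 V (n = 2).
Rearranging E = E° − (0.0592/n)·log Q gives log Q = 2(+0.97 − (+1.048))/0.0592 = −2.635.
The balanced reaction is 2 Cu⁺(aq) + Fe(s) → 2 Cu(s) + Fe²⁺(aq), so Q = [Fe²⁺(aq)] / [Cu⁺(aq)]^2.
Isolating [Cu⁺(aq)] in Q = 10^{−2.635} yields log [Cu⁺(aq)] = 0.357, i.e. 2.3 M.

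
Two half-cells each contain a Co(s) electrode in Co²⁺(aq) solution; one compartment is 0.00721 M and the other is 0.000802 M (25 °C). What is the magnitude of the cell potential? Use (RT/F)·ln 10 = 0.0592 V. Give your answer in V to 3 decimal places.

For a concentration cell E°cell = 0, since both electrodes use the same couple.
The compartment with the higher Co²⁺(aq) concentration (0.00721 M) acts as the cathode; ions are reduced there and produced at the dilute (0.000802 M) anode.
With n = 2, Ecell = −(0.0592/2)·log([dilute]/[conc]) = −(0.0592/2)·log(0.000802/0.00721) = +0.028 V.

0.028 V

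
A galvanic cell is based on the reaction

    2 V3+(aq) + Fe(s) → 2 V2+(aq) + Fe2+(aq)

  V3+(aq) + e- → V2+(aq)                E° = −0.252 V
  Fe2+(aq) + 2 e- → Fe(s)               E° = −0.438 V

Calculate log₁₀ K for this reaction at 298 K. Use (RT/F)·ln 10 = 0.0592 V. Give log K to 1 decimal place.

log K = 6.3

The V³⁺/V²⁺ couple is reduced (cathode); E°cell = −0.252 − (−0.438) = +0.186 V with n = 2.
At equilibrium E = 0, so log K = nE°cell / 0.0592 = (2)(+0.186) / 0.0592 = 6.3.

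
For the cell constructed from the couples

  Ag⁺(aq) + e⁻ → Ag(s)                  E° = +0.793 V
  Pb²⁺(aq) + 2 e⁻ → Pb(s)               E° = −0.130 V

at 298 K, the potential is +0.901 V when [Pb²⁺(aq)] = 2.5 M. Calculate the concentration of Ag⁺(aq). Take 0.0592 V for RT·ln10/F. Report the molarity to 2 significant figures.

The Ag⁺/Ag couple has the larger reduction potential, so it is the cathode: E°cell = +0.793 − (−0.130) = +0.923 V and n = 2.
Rearranging E = E° − (0.0592/n)·log Q gives log Q = 2(+0.923 − (+0.901))/0.0592 = 0.743.
Balancing electrons gives 2 Ag⁺(aq) + Pb(s) → 2 Ag(s) + Pb²⁺(aq); thus Q = [Pb²⁺(aq)] / [Ag⁺(aq)]^2.
Isolating [Ag⁺(aq)] in Q = 10^{0.743} yields log [Ag⁺(aq)] = −0.173, i.e. 0.67 M.

0.67 M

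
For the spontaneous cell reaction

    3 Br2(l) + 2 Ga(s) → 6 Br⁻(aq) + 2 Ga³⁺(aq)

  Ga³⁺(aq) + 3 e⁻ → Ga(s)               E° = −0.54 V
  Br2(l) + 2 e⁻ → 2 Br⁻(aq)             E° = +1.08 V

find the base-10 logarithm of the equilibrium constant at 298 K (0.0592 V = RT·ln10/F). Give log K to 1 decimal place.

log K = 164.2

The Br₂/Br⁻ couple is reduced (cathode); E°cell = +1.08 − (−0.54) = +1.62 V with n = 6.
At equilibrium E = 0, so log K = nE°cell / 0.0592 = (6)(+1.62) / 0.0592 = 164.2.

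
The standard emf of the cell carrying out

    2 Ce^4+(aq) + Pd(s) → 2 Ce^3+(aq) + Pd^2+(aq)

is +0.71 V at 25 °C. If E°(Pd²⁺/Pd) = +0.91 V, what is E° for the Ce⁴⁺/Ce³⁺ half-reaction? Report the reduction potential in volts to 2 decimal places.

In the reaction as written the Ce⁴⁺/Ce³⁺ couple is reduced (cathode) and Pd²⁺/Pd is oxidized (anode), so E°cell = E°(Ce⁴⁺/Ce³⁺) − E°(Pd²⁺/Pd).
E°(Ce⁴⁺/Ce³⁺) = E°cell + E°(anode) = +0.71 + (+0.91) = +1.62 V.

+1.62 V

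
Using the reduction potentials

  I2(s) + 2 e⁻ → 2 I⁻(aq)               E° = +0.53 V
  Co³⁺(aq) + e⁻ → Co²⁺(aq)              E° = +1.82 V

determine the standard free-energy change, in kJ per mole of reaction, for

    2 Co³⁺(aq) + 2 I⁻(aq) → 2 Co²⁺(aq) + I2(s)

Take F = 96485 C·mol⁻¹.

In the reaction as written Co³⁺(aq) is reduced, so the Co³⁺/Co²⁺ couple is the cathode and I₂/I⁻ is the anode.
E°cell = +1.82 − (+0.53) = +1.29 V; balancing electrons gives n = 2.
ΔG° = −nFE°cell = −(2)(96485)(+1.29) J/mol = −249 kJ/mol.

−249 kJ/mol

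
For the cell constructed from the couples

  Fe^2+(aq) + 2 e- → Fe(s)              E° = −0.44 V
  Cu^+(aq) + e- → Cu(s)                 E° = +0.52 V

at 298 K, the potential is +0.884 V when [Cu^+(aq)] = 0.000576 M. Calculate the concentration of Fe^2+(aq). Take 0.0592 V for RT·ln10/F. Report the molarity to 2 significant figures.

0.00012 M

The Cu⁺/Cu couple has the larger reduction potential, so it is the cathode: E°cell = +0.52 − (−0.44) = +0.96 V and n = 2.
Since E = E° − (0.0592/n)·log Q, log Q = n(E° − E)/0.0592 = 2.568.
For 2 Cu^+(aq) + Fe(s) → 2 Cu(s) + Fe^2+(aq), the reaction quotient is Q = [Fe^2+(aq)] / [Cu^+(aq)]^2.
Substituting the known concentrations and solving, log [Fe^2+(aq)] = −3.911 and [Fe^2+(aq)] = 0.00012 M.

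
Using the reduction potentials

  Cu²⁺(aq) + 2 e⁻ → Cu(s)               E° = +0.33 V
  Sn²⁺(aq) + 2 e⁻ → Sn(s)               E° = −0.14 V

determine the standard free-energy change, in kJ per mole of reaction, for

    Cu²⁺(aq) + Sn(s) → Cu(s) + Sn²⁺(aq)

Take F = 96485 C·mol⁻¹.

In the reaction as written Cu²⁺(aq) is reduced, so the Cu²⁺/Cu couple is the cathode and Sn²⁺/Sn is the anode.
E°cell = +0.33 − (−0.14) = +0.47 V; balancing electrons gives n = 2.
ΔG° = −nFE°cell = −(2)(96485)(+0.47) J/mol = −90.7 kJ/mol.

−90.7 kJ/mol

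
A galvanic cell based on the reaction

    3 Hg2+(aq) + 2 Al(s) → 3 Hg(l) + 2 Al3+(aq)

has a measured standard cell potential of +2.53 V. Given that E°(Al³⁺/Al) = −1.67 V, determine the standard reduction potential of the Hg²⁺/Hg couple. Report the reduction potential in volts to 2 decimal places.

+0.86 V

In the reaction as written the Hg²⁺/Hg couple is reduced (cathode) and Al³⁺/Al is oxidized (anode), so E°cell = E°(Hg²⁺/Hg) − E°(Al³⁺/Al).
E°(Hg²⁺/Hg) = E°cell + E°(anode) = +2.53 + (−1.67) = +0.86 V.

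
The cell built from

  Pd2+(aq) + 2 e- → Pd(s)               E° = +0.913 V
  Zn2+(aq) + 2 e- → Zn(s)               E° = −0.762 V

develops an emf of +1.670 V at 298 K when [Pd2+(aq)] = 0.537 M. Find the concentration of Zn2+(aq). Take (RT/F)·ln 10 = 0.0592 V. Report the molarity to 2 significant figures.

With Pd²⁺/Pd at the cathode and Zn²⁺/Zn at the anode, E°cell = +0.913 − (−0.762) = +1.675 V (n = 2).
From the Nernst equation, log Q = n(E° − E)/0.0592 = 2·(+1.675 − (+1.670))/0.0592 = 0.169.
Balancing electrons gives Pd2+(aq) + Zn(s) → Pd(s) + Zn2+(aq); thus Q = [Zn2+(aq)] / [Pd2+(aq)].
Substituting the known concentrations and solving, log [Zn2+(aq)] = −0.101 and [Zn2+(aq)] = 0.79 M.

0.79 M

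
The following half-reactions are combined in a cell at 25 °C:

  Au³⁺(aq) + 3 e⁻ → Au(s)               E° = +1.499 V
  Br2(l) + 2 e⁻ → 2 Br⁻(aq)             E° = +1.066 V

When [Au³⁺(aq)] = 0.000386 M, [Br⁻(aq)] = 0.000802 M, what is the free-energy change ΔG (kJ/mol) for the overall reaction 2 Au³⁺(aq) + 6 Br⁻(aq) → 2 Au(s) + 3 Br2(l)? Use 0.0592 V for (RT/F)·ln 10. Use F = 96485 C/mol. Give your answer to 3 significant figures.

The standard cell potential is +1.499 − (+1.066) = +0.433 V, with n = 6 electrons in the balanced equation.
Q = 1 / ([Au³⁺(aq)]^2·[Br⁻(aq)]^6) = 2.52×10^25, so log Q = 25.402 and E = +0.433 − (0.0592/6)(25.402) = +0.1824 V.
Then ΔG = −nFE = −6 × 96485 × +0.1824 J/mol = −106 kJ/mol.

−106 kJ/mol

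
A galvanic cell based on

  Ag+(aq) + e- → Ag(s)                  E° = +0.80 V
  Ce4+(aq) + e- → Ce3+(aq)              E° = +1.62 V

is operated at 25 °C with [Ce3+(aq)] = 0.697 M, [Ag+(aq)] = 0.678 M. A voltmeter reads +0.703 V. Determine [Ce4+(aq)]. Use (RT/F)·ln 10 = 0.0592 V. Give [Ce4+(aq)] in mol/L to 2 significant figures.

0.0050 M

Ce⁴⁺/Ce³⁺ is the cathode (higher E°); E°cell = +1.62 − (+0.80) = +0.82 V with n = 1.
Since E = E° − (0.0592/n)·log Q, log Q = n(E° − E)/0.0592 = 1.976.
Balancing electrons gives Ce4+(aq) + Ag(s) → Ce3+(aq) + Ag+(aq); thus Q = ([Ce3+(aq)]·[Ag+(aq)]) / [Ce4+(aq)].
Substituting the known concentrations and solving, log [Ce4+(aq)] = −2.302 and [Ce4+(aq)] = 0.0050 M.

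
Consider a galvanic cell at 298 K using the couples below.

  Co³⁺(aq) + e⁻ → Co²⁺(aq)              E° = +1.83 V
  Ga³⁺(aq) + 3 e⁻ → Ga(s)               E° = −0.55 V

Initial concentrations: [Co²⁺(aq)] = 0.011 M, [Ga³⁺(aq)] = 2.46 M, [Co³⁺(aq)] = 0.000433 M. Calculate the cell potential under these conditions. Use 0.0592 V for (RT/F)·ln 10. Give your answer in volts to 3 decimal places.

Co³⁺/Co²⁺ is reduced (cathode, E° = +1.83 V) and Ga³⁺/Ga is oxidized (anode).
E°cell = +1.83 − (−0.55) = +2.38 V, with n = 3 electrons transferred.
Balancing gives 3 Co³⁺(aq) + Ga(s) → 3 Co²⁺(aq) + Ga³⁺(aq); hence Q = ([Co²⁺(aq)]^3·[Ga³⁺(aq)]) / [Co³⁺(aq)]^3 = 4.03×10^4 (log Q = 4.606).
E = E° − (0.0592/n)·log Q = +2.38 − (0.0592/3)(4.606) = +2.289 V.

+2.289 V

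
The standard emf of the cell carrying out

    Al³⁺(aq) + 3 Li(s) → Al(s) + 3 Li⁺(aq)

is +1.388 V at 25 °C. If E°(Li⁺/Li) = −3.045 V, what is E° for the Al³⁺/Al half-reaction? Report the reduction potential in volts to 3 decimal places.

In the reaction as written the Al³⁺/Al couple is reduced (cathode) and Li⁺/Li is oxidized (anode), so E°cell = E°(Al³⁺/Al) − E°(Li⁺/Li).
E°(Al³⁺/Al) = E°cell + E°(anode) = +1.388 + (−3.045) = −1.657 V.

−1.657 V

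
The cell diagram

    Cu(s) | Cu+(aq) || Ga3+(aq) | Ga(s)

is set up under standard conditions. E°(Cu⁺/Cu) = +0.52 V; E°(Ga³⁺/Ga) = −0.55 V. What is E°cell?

−1.07 V

By convention the left-hand electrode in cell notation is the anode (oxidation) and the right-hand electrode is the cathode (reduction).
E°cell = E°(right) − E°(left) = −0.55 − (+0.52) = −1.07 V.
The negative sign shows that, as written, the cell would require an external voltage to drive the reaction.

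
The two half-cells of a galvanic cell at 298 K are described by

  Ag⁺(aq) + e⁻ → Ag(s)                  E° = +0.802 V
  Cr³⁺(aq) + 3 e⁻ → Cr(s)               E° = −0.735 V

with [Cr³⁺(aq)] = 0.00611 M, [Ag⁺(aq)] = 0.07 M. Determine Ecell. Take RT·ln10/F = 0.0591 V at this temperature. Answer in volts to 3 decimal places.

+1.512 V

The Ag⁺/Ag couple has the more positive E°, so it is the cathode; Cr³⁺/Cr is the anode.
The standard potential is +0.802 − (−0.735) = +1.537 V and the balanced reaction transfers n = 3 electrons.
The balanced reaction is 3 Ag⁺(aq) + Cr(s) → 3 Ag(s) + Cr³⁺(aq), so Q = [Cr³⁺(aq)] / [Ag⁺(aq)]^3 = 17.8 and log Q = 1.251.
E = E° − (0.0591/n)·log Q = +1.537 − (0.0591/3)(1.251) = +1.512 V.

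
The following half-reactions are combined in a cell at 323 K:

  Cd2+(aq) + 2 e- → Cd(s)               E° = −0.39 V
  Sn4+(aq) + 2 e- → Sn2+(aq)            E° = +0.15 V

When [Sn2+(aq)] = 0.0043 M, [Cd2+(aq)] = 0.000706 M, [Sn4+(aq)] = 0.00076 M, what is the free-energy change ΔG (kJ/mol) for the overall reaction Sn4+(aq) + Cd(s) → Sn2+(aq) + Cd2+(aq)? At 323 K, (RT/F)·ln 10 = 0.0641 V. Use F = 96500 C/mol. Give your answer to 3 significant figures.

−119 kJ/mol

E°cell = +0.15 − (−0.39) = +0.54 V; the balanced reaction transfers n = 2 electrons.
Q = ([Sn2+(aq)]·[Cd2+(aq)]) / [Sn4+(aq)] = 0.00399, so log Q = −2.399 and E = +0.54 − (0.0641/2)(−2.399) = +0.6169 V.
ΔG = −nFE = −(2)(96500)(+0.6169) J/mol = −119 kJ/mol.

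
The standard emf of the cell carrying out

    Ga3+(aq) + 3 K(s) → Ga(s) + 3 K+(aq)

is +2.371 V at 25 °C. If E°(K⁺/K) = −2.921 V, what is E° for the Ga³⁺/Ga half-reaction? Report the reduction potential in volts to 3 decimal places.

In the reaction as written the Ga³⁺/Ga couple is reduced (cathode) and K⁺/K is oxidized (anode), so E°cell = E°(Ga³⁺/Ga) − E°(K⁺/K).
E°(Ga³⁺/Ga) = E°cell + E°(anode) = +2.371 + (−2.921) = −0.550 V.

−0.550 V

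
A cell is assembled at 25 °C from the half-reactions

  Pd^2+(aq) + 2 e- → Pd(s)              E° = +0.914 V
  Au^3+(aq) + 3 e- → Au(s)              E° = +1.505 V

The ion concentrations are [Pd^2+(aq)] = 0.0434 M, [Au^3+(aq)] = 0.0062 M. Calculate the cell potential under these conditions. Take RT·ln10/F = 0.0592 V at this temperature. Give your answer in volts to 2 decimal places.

+0.59 V

Since E°(Au³⁺/Au) > E°(Pd²⁺/Pd), Au³⁺/Au serves as the cathode.
E°cell = E°cat − E°an = +1.505 − (+0.914) = +0.591 V; n = 6.
The balanced reaction is 2 Au^3+(aq) + 3 Pd(s) → 2 Au(s) + 3 Pd^2+(aq), so Q = [Pd^2+(aq)]^3 / [Au^3+(aq)]^2 = 2.13 and log Q = 0.328.
Applying E = E° − (RT ln10/nF)·log Q gives +0.591 − (0.0592/6)(0.328) = +0.59 V.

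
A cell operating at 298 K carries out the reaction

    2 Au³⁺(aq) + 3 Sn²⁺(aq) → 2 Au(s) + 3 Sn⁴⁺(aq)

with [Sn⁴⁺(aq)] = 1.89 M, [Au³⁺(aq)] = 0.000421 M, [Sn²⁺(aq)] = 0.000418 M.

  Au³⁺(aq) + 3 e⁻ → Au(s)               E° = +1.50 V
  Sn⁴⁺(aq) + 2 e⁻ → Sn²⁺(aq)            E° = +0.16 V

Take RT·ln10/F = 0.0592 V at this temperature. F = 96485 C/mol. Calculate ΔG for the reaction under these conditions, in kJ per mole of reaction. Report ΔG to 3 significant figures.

The standard cell potential is +1.50 − (+0.16) = +1.34 V, with n = 6 electrons in the balanced equation.
The reaction quotient is [Sn⁴⁺(aq)]^3 / ([Au³⁺(aq)]^2·[Sn²⁺(aq)]^3) = 5.22×10^17; by Nernst, E = +1.34 − (0.0592/6)(17.717) = +1.1652 V.
ΔG = −nFE = −(6)(96485)(+1.1652) J/mol = −675 kJ/mol.

−675 kJ/mol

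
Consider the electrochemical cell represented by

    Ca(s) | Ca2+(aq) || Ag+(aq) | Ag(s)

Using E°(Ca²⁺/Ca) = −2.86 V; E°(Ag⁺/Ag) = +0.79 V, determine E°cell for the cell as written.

By convention the left-hand electrode in cell notation is the anode (oxidation) and the right-hand electrode is the cathode (reduction).
E°cell = E°(right) − E°(left) = +0.79 − (−2.86) = +3.65 V.

+3.65 V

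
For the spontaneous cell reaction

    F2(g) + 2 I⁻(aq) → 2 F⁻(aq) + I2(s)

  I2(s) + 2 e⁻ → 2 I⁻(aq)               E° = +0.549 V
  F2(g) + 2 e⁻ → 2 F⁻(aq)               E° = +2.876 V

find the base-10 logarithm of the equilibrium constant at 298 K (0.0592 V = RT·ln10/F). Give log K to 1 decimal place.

log K = 78.6

The F₂/F⁻ couple is reduced (cathode); E°cell = +2.876 − (+0.549) = +2.327 V with n = 2.
At equilibrium E = 0, so log K = nE°cell / 0.0592 = (2)(+2.327) / 0.0592 = 78.6.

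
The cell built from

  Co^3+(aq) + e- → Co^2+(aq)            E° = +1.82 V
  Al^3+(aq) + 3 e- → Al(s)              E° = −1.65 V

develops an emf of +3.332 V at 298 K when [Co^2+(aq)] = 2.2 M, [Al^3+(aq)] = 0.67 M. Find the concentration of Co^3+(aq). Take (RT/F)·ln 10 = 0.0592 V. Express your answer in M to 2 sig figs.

With Co³⁺/Co²⁺ at the cathode and Al³⁺/Al at the anode, E°cell = +1.82 − (−1.65) = +3.47 V (n = 3).
Rearranging E = E° − (0.0592/n)·log Q gives log Q = 3(+3.47 − (+3.332))/0.0592 = 6.993.
Balancing electrons gives 3 Co^3+(aq) + Al(s) → 3 Co^2+(aq) + Al^3+(aq); thus Q = ([Co^2+(aq)]^3·[Al^3+(aq)]) / [Co^3+(aq)]^3.
Isolating [Co^3+(aq)] in Q = 10^{6.993} yields log [Co^3+(aq)] = −2.047, i.e. 0.0090 M.

0.0090 M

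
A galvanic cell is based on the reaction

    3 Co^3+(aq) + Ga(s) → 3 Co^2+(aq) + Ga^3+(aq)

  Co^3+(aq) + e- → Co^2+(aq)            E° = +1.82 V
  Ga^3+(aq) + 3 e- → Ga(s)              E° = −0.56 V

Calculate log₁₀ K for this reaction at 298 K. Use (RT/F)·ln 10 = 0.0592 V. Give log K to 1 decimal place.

log K = 120.6

The Co³⁺/Co²⁺ couple is reduced (cathode); E°cell = +1.82 − (−0.56) = +2.38 V with n = 3.
At equilibrium E = 0, so log K = nE°cell / 0.0592 = (3)(+2.38) / 0.0592 = 120.6.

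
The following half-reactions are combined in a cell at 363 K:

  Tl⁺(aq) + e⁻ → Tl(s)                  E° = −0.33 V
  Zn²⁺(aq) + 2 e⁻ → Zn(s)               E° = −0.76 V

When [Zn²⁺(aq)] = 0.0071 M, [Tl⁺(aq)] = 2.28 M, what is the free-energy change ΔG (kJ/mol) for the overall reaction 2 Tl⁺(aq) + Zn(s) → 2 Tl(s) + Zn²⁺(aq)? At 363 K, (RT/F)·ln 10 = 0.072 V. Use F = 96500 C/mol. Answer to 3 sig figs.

E°cell = −0.33 − (−0.76) = +0.43 V; the balanced reaction transfers n = 2 electrons.
Q = [Zn²⁺(aq)] / [Tl⁺(aq)]^2 = 0.00137, so log Q = −2.865 and E = +0.43 − (0.072/2)(−2.865) = +0.5331 V.
Finally ΔG = −nFE = −(2)(96500 C/mol)(+0.5331 V) = −103 kJ/mol.

−103 kJ/mol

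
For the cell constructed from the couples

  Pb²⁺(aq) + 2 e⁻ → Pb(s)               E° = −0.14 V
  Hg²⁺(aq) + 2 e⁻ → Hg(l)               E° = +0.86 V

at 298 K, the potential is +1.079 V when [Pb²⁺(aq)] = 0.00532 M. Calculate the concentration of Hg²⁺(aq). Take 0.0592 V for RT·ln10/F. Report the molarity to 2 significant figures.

Hg²⁺/Hg is the cathode (higher E°); E°cell = +0.86 − (−0.14) = +1.00 V with n = 2.
From the Nernst equation, log Q = n(E° − E)/0.0592 = 2·(+1.00 − (+1.079))/0.0592 = −2.669.
The balanced reaction is Hg²⁺(aq) + Pb(s) → Hg(l) + Pb²⁺(aq), so Q = [Pb²⁺(aq)] / [Hg²⁺(aq)].
Substituting the known concentrations and solving, log [Hg²⁺(aq)] = 0.395 and [Hg²⁺(aq)] = 2.5 M.

2.5 M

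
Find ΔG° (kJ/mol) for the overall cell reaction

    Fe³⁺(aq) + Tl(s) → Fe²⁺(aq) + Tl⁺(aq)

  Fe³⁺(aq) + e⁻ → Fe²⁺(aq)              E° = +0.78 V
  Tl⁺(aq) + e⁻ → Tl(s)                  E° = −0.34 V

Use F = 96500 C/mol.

In the reaction as written Fe³⁺(aq) is reduced, so the Fe³⁺/Fe²⁺ couple is the cathode and Tl⁺/Tl is the anode.
E°cell = +0.78 − (−0.34) = +1.12 V; balancing electrons gives n = 1.
ΔG° = −nFE°cell = −(1)(96500)(+1.12) J/mol = −108 kJ/mol.

−108 kJ/mol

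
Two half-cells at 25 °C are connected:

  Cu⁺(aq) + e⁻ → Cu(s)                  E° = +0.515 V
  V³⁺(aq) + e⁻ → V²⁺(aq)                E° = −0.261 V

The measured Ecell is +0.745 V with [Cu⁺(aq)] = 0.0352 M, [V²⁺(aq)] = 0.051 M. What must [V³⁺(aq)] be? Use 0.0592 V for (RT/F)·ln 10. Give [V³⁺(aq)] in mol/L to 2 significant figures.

0.0060 M

With Cu⁺/Cu at the cathode and V³⁺/V²⁺ at the anode, E°cell = +0.515 − (−0.261) = +0.776 V (n = 1).
Rearranging E = E° − (0.0592/n)·log Q gives log Q = 1(+0.776 − (+0.745))/0.0592 = 0.524.
Balancing electrons gives Cu⁺(aq) + V²⁺(aq) → Cu(s) + V³⁺(aq); thus Q = [V³⁺(aq)] / ([Cu⁺(aq)]·[V²⁺(aq)]).
Substituting the known concentrations and solving, log [V³⁺(aq)] = −2.222 and [V³⁺(aq)] = 0.0060 M.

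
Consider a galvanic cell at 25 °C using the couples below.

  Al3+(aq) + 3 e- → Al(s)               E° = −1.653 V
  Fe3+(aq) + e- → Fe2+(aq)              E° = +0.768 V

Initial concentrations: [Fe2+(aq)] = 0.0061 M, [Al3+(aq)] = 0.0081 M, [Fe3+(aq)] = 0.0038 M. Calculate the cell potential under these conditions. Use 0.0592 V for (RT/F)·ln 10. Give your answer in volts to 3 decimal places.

+2.450 V

Since E°(Fe³⁺/Fe²⁺) > E°(Al³⁺/Al), Fe³⁺/Fe²⁺ serves as the cathode.
E°cell = +0.768 − (−1.653) = +2.421 V, with n = 3 electrons transferred.
For the overall reaction 3 Fe3+(aq) + Al(s) → 3 Fe2+(aq) + Al3+(aq), Q = ([Fe2+(aq)]^3·[Al3+(aq)]) / [Fe3+(aq)]^3 = 0.0335, giving log Q = −1.475.
E = E° − (0.0592/n)·log Q = +2.421 − (0.0592/3)(−1.475) = +2.450 V.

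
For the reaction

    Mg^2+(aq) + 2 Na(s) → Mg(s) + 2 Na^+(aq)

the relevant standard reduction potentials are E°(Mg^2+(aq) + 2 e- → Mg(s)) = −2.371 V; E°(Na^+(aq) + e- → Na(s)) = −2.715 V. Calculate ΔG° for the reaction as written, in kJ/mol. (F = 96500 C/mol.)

In the reaction as written Mg^2+(aq) is reduced, so the Mg²⁺/Mg couple is the cathode and Na⁺/Na is the anode.
E°cell = −2.371 − (−2.715) = +0.344 V; balancing electrons gives n = 2.
ΔG° = −nFE°cell = −(2)(96500)(+0.344) J/mol = −66.4 kJ/mol.

−66.4 kJ/mol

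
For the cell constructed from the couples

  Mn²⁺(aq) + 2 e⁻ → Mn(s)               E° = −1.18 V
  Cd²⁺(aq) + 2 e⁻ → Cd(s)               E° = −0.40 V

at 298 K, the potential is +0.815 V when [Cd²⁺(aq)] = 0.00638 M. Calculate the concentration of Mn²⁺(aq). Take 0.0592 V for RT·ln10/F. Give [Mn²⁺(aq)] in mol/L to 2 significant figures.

Cd²⁺/Cd is the cathode (higher E°); E°cell = −0.40 − (−1.18) = +0.78 V with n = 2.
From the Nernst equation, log Q = n(E° − E)/0.0592 = 2·(+0.78 − (+0.815))/0.0592 = −1.182.
For Cd²⁺(aq) + Mn(s) → Cd(s) + Mn²⁺(aq), the reaction quotient is Q = [Mn²⁺(aq)] / [Cd²⁺(aq)].
Solving for the unknown gives log [Mn²⁺(aq)] = −3.377, so [Mn²⁺(aq)] ≈ 0.00042 M.

0.00042 M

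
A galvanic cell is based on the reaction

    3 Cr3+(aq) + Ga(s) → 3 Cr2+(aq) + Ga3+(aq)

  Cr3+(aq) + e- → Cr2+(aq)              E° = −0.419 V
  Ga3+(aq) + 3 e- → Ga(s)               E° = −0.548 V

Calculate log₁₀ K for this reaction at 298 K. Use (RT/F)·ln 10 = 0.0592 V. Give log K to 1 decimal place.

log K = 6.5

The Cr³⁺/Cr²⁺ couple is reduced (cathode); E°cell = −0.419 − (−0.548) = +0.129 V with n = 3.
At equilibrium E = 0, so log K = nE°cell / 0.0592 = (3)(+0.129) / 0.0592 = 6.5.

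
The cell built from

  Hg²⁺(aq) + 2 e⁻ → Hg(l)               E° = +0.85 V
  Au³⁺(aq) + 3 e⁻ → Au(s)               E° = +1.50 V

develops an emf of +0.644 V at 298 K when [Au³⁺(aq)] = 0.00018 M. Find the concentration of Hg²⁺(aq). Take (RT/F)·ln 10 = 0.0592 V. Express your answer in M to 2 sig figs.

With Au³⁺/Au at the cathode and Hg²⁺/Hg at the anode, E°cell = +1.50 − (+0.85) = +0.65 V (n = 6).
Since E = E° − (0.0592/n)·log Q, log Q = n(E° − E)/0.0592 = 0.608.
The balanced reaction is 2 Au³⁺(aq) + 3 Hg(l) → 2 Au(s) + 3 Hg²⁺(aq), so Q = [Hg²⁺(aq)]^3 / [Au³⁺(aq)]^2.
Solving for the unknown gives log [Hg²⁺(aq)] = −2.294, so [Hg²⁺(aq)] ≈ 0.0051 M.

0.0051 M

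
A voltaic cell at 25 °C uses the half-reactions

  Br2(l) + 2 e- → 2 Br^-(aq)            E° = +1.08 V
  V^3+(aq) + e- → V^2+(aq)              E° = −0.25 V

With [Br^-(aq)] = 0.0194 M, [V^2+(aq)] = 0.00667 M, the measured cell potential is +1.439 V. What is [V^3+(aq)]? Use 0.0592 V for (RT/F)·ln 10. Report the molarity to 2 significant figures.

Br₂/Br⁻ is the cathode (higher E°); E°cell = +1.08 − (−0.25) = +1.33 V with n = 2.
Since E = E° − (0.0592/n)·log Q, log Q = n(E° − E)/0.0592 = −3.682.
Balancing electrons gives Br2(l) + 2 V^2+(aq) → 2 Br^-(aq) + 2 V^3+(aq); thus Q = ([Br^-(aq)]^2·[V^3+(aq)]^2) / [V^2+(aq)]^2.
Substituting the known concentrations and solving, log [V^3+(aq)] = −2.305 and [V^3+(aq)] = 0.0050 M.

0.0050 M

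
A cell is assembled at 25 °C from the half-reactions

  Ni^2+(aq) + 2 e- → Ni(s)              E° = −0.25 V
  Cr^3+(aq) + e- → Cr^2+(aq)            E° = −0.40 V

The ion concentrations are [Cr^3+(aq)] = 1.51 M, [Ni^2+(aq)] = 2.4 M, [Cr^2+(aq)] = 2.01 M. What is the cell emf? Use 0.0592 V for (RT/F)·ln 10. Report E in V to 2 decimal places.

+0.17 V

Since E°(Ni²⁺/Ni) > E°(Cr³⁺/Cr²⁺), Ni²⁺/Ni serves as the cathode.
The standard potential is −0.25 − (−0.40) = +0.15 V and the balanced reaction transfers n = 2 electrons.
The balanced reaction is Ni^2+(aq) + 2 Cr^2+(aq) → Ni(s) + 2 Cr^3+(aq), so Q = [Cr^3+(aq)]^2 / ([Ni^2+(aq)]·[Cr^2+(aq)]^2) = 0.235 and log Q = −0.629.
By the Nernst equation, E = +0.15 − (0.0592/2)·(−0.629) = +0.17 V.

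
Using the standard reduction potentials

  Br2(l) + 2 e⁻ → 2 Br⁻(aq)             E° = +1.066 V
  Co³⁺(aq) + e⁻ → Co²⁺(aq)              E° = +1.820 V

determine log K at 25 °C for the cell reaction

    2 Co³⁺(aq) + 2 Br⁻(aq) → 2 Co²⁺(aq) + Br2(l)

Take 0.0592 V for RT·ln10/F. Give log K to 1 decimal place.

The Co³⁺/Co²⁺ couple is reduced (cathode); E°cell = +1.820 − (+1.066) = +0.754 V with n = 2.
At equilibrium E = 0, so log K = nE°cell / 0.0592 = (2)(+0.754) / 0.0592 = 25.5.

log K = 25.5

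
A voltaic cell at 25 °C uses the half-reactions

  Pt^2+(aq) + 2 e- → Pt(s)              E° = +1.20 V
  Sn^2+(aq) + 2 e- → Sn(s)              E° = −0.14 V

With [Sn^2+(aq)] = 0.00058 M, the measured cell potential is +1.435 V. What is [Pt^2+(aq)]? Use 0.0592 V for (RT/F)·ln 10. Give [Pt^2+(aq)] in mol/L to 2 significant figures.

0.94 M

With Pt²⁺/Pt at the cathode and Sn²⁺/Sn at the anode, E°cell = +1.20 − (−0.14) = +1.34 V (n = 2).
From the Nernst equation, log Q = n(E° − E)/0.0592 = 2·(+1.34 − (+1.435))/0.0592 = −3.209.
Balancing electrons gives Pt^2+(aq) + Sn(s) → Pt(s) + Sn^2+(aq); thus Q = [Sn^2+(aq)] / [Pt^2+(aq)].
Solving for the unknown gives log [Pt^2+(aq)] = −0.028, so [Pt^2+(aq)] ≈ 0.94 M.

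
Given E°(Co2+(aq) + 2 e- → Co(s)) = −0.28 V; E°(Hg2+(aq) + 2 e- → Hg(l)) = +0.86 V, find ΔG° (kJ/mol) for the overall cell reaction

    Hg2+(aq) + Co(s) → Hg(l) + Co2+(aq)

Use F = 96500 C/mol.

−220 kJ/mol

In the reaction as written Hg2+(aq) is reduced, so the Hg²⁺/Hg couple is the cathode and Co²⁺/Co is the anode.
E°cell = +0.86 − (−0.28) = +1.14 V; balancing electrons gives n = 2.
ΔG° = −nFE°cell = −(2)(96500)(+1.14) J/mol = −220 kJ/mol.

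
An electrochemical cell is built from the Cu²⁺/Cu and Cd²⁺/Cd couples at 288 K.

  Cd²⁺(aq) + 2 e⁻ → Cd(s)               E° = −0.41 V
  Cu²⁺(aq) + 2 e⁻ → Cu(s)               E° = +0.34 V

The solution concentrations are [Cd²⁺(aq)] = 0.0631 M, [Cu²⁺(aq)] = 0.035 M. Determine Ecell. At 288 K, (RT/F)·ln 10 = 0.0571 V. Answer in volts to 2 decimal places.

+0.74 V

Since E°(Cu²⁺/Cu) > E°(Cd²⁺/Cd), Cu²⁺/Cu serves as the cathode.
The standard potential is +0.34 − (−0.41) = +0.75 V and the balanced reaction transfers n = 2 electrons.
The balanced reaction is Cu²⁺(aq) + Cd(s) → Cu(s) + Cd²⁺(aq), so Q = [Cd²⁺(aq)] / [Cu²⁺(aq)] = 1.8 and log Q = 0.256.
E = E° − (0.0571/n)·log Q = +0.75 − (0.0571/2)(0.256) = +0.74 V.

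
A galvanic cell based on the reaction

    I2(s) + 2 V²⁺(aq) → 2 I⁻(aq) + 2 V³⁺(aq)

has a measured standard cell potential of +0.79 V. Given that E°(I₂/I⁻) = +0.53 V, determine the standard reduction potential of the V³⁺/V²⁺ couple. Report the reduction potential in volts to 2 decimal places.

−0.26 V

In the reaction as written the I₂/I⁻ couple is reduced (cathode) and V³⁺/V²⁺ is oxidized (anode), so E°cell = E°(I₂/I⁻) − E°(V³⁺/V²⁺).
E°(V³⁺/V²⁺) = E°(cathode) − E°cell = +0.53 − (+0.79) = −0.26 V.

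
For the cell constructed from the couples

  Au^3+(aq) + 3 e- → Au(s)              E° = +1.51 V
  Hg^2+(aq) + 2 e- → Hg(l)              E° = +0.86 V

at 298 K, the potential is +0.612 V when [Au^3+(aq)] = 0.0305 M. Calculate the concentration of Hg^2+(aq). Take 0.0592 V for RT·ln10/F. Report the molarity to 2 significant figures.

1.9 M

Au³⁺/Au is the cathode (higher E°); E°cell = +1.51 − (+0.86) = +0.65 V with n = 6.
Since E = E° − (0.0592/n)·log Q, log Q = n(E° − E)/0.0592 = 3.851.
The balanced reaction is 2 Au^3+(aq) + 3 Hg(l) → 2 Au(s) + 3 Hg^2+(aq), so Q = [Hg^2+(aq)]^3 / [Au^3+(aq)]^2.
Substituting the known concentrations and solving, log [Hg^2+(aq)] = 0.273 and [Hg^2+(aq)] = 1.9 M.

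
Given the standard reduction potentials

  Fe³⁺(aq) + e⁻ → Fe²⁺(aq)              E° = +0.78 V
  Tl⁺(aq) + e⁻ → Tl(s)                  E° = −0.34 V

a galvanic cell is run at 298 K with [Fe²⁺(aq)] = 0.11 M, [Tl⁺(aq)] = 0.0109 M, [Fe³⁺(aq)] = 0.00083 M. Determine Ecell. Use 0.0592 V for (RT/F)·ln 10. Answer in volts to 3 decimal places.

Fe³⁺/Fe²⁺ is reduced (cathode, E° = +0.78 V) and Tl⁺/Tl is oxidized (anode).
The standard potential is +0.78 − (−0.34) = +1.12 V and the balanced reaction transfers n = 1 electron.
For the overall reaction Fe³⁺(aq) + Tl(s) → Fe²⁺(aq) + Tl⁺(aq), Q = ([Fe²⁺(aq)]·[Tl⁺(aq)]) / [Fe³⁺(aq)] = 1.44, giving log Q = 0.160.
Applying E = E° − (RT ln10/nF)·log Q gives +1.12 − (0.0592/1)(0.160) = +1.111 V.

+1.111 V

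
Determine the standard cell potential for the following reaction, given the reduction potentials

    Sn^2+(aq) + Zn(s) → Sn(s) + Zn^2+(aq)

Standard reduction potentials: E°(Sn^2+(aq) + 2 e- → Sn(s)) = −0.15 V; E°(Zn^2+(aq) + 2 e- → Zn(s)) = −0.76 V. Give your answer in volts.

+0.61 V

In the reaction as written, Sn^2+(aq) is reduced (cathode) and Zn^2+(aq) is produced by oxidation at the anode.
E°cell = E°(cathode) − E°(anode) = −0.15 − (−0.76) = +0.61 V.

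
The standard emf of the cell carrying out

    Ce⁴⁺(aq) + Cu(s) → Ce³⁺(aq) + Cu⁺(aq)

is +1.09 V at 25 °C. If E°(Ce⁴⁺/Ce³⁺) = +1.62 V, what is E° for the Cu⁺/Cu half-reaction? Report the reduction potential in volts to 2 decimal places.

+0.53 V

In the reaction as written the Ce⁴⁺/Ce³⁺ couple is reduced (cathode) and Cu⁺/Cu is oxidized (anode), so E°cell = E°(Ce⁴⁺/Ce³⁺) − E°(Cu⁺/Cu).
E°(Cu⁺/Cu) = E°(cathode) − E°cell = +1.62 − (+1.09) = +0.53 V.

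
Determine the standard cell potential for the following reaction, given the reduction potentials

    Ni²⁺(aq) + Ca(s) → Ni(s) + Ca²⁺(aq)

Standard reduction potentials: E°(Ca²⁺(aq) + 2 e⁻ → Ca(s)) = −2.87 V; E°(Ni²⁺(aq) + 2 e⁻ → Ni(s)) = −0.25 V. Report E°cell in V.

In the reaction as written, Ni²⁺(aq) is reduced (cathode) and Ca²⁺(aq) is produced by oxidation at the anode.
E°cell = E°(cathode) − E°(anode) = −0.25 − (−2.87) = +2.62 V.

+2.62 V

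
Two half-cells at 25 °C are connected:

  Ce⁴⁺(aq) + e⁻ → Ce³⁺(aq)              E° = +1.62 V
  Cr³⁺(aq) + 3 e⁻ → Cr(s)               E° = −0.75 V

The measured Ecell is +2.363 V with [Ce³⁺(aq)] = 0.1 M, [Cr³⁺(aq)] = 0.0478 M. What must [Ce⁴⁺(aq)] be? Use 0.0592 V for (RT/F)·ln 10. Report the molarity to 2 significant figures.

0.028 M

With Ce⁴⁺/Ce³⁺ at the cathode and Cr³⁺/Cr at the anode, E°cell = +1.62 − (−0.75) = +2.37 V (n = 3).
From the Nernst equation, log Q = n(E° − E)/0.0592 = 3·(+2.37 − (+2.363))/0.0592 = 0.355.
Balancing electrons gives 3 Ce⁴⁺(aq) + Cr(s) → 3 Ce³⁺(aq) + Cr³⁺(aq); thus Q = ([Ce³⁺(aq)]^3·[Cr³⁺(aq)]) / [Ce⁴⁺(aq)]^3.
Isolating [Ce⁴⁺(aq)] in Q = 10^{0.355} yields log [Ce⁴⁺(aq)] = −1.559, i.e. 0.028 M.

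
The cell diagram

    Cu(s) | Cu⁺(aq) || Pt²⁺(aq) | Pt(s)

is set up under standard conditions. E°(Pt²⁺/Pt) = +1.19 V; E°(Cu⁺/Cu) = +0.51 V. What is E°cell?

+0.68 V

By convention the left-hand electrode in cell notation is the anode (oxidation) and the right-hand electrode is the cathode (reduction).
E°cell = E°(right) − E°(left) = +1.19 − (+0.51) = +0.68 V.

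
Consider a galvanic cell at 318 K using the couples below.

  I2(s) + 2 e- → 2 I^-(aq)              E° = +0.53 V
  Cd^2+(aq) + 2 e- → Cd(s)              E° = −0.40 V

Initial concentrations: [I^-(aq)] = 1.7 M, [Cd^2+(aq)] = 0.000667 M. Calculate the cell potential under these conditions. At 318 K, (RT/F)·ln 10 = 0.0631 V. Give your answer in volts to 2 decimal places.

+1.02 V

Since E°(I₂/I⁻) > E°(Cd²⁺/Cd), I₂/I⁻ serves as the cathode.
The standard potential is +0.53 − (−0.40) = +0.93 V and the balanced reaction transfers n = 2 electrons.
For the overall reaction I2(s) + Cd(s) → 2 I^-(aq) + Cd^2+(aq), Q = [I^-(aq)]^2·[Cd^2+(aq)] = 0.00193, giving log Q = −2.715.
E = E° − (0.0631/n)·log Q = +0.93 − (0.0631/2)(−2.715) = +1.02 V.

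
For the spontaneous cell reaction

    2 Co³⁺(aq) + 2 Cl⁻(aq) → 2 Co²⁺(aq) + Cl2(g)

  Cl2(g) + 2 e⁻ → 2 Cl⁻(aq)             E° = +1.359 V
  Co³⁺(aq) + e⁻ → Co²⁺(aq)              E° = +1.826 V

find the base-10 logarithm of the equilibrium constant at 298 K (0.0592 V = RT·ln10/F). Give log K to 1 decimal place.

The Co³⁺/Co²⁺ couple is reduced (cathode); E°cell = +1.826 − (+1.359) = +0.467 V with n = 2.
At equilibrium E = 0, so log K = nE°cell / 0.0592 = (2)(+0.467) / 0.0592 = 15.8.

log K = 15.8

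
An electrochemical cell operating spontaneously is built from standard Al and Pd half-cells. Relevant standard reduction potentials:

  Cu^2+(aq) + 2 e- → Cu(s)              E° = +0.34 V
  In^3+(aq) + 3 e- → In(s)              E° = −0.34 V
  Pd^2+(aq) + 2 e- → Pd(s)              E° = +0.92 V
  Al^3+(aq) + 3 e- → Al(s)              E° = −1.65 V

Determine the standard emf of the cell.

+2.57 V

The Pd²⁺/Pd couple has the higher E°, so Pd ion is reduced (cathode) and Al is oxidized (anode).
E°cell = E°(cathode) − E°(anode) = +0.92 − (−1.65) = +2.57 V.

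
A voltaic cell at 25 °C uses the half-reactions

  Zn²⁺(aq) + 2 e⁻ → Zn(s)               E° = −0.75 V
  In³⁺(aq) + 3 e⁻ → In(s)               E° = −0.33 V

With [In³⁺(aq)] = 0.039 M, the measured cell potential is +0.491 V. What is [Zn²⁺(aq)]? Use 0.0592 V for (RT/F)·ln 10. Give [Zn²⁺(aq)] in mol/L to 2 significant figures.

0.00046 M

The In³⁺/In couple has the larger reduction potential, so it is the cathode: E°cell = −0.33 − (−0.75) = +0.42 V and n = 6.
Rearranging E = E° − (0.0592/n)·log Q gives log Q = 6(+0.42 − (+0.491))/0.0592 = −7.196.
Balancing electrons gives 2 In³⁺(aq) + 3 Zn(s) → 2 In(s) + 3 Zn²⁺(aq); thus Q = [Zn²⁺(aq)]^3 / [In³⁺(aq)]^2.
Solving for the unknown gives log [Zn²⁺(aq)] = −3.338, so [Zn²⁺(aq)] ≈ 0.00046 M.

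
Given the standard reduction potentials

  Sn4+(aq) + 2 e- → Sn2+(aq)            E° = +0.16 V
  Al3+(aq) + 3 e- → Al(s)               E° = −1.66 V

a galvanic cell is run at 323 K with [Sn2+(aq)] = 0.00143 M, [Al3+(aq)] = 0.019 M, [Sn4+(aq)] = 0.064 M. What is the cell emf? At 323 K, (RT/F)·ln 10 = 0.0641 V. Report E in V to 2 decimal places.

Since E°(Sn⁴⁺/Sn²⁺) > E°(Al³⁺/Al), Sn⁴⁺/Sn²⁺ serves as the cathode.
E°cell = E°cat − E°an = +0.16 − (−1.66) = +1.82 V; n = 6.
Balancing gives 3 Sn4+(aq) + 2 Al(s) → 3 Sn2+(aq) + 2 Al3+(aq); hence Q = ([Sn2+(aq)]^3·[Al3+(aq)]^2) / [Sn4+(aq)]^3 = 4.03×10^−9 (log Q = −8.395).
E = E° − (0.0641/n)·log Q = +1.82 − (0.0641/6)(−8.395) = +1.91 V.

+1.91 V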